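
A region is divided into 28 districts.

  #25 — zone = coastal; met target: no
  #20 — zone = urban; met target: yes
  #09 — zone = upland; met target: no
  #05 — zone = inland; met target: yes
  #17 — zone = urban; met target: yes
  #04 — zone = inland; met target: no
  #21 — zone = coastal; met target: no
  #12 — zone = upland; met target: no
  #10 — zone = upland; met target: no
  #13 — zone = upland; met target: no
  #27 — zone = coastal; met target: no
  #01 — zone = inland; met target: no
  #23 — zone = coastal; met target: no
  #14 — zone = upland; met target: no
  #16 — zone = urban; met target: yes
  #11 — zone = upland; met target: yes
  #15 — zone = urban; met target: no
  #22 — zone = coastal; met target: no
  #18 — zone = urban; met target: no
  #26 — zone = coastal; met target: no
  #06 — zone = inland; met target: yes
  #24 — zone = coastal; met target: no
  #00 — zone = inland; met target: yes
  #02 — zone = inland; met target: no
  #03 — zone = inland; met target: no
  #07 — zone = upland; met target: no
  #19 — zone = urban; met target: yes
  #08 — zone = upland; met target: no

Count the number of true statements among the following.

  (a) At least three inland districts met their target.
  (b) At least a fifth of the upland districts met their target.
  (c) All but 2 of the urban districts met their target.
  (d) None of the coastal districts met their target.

3

(a) inland: |A| = 7, |A ∩ B| = 3; needs |A ∩ B| ≥ 3 — true.
(b) upland: |A| = 8, |A ∩ B| = 1; needs |A ∩ B| / |A| ≥ 1/5 — false.
(c) urban: |A| = 6, |A ∩ B| = 4; needs |A ∖ B| = 2 — true.
(d) coastal: |A| = 7, |A ∩ B| = 0; needs A ∩ B = ∅ (|A ∩ B| = 0) — true.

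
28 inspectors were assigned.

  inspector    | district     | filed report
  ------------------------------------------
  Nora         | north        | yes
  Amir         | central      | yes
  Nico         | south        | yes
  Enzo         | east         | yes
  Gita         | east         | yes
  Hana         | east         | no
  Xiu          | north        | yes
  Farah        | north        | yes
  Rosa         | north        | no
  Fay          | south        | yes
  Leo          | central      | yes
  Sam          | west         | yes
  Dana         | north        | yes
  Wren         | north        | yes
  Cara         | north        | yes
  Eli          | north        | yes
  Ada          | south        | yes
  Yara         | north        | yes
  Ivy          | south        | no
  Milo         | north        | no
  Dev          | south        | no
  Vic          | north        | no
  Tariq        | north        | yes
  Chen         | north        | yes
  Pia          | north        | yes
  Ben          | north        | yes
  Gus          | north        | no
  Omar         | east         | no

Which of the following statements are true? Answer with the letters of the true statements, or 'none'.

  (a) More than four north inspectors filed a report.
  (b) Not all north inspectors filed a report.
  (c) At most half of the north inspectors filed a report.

(a), (b)

|A| = 16, |A ∩ B| = 12, |A ∖ B| = 4.
(a) |A ∩ B| > 4: holds.
(b) A ⊄ B (|A ∖ B| ≥ 1): holds.
(c) |A ∩ B| ≤ |A ∖ B|: fails.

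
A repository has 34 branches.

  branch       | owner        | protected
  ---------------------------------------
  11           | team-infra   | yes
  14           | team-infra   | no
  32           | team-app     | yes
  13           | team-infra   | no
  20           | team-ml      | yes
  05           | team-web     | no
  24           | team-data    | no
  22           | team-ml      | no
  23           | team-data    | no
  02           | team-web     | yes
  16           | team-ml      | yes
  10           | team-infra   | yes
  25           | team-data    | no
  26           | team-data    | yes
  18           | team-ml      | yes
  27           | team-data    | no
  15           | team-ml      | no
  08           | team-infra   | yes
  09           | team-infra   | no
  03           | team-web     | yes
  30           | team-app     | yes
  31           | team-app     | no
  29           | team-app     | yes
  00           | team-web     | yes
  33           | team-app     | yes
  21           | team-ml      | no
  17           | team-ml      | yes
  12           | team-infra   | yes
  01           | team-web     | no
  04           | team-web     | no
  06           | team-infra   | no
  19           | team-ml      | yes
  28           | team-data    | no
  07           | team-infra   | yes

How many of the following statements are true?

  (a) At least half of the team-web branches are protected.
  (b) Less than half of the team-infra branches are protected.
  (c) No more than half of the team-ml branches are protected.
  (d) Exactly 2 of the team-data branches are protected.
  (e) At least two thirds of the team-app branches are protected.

(a) team-web: |A| = 6, |A ∩ B| = 3; needs |A ∩ B| ≥ |A ∖ B| — true.
(b) team-infra: |A| = 9, |A ∩ B| = 5; needs |A ∩ B| < |A ∖ B| — false.
(c) team-ml: |A| = 8, |A ∩ B| = 5; needs |A ∩ B| ≤ |A ∖ B| — false.
(d) team-data: |A| = 6, |A ∩ B| = 1; needs |A ∩ B| = 2 — false.
(e) team-app: |A| = 5, |A ∩ B| = 4; needs |A ∩ B| / |A| ≥ 2/3 — true.

2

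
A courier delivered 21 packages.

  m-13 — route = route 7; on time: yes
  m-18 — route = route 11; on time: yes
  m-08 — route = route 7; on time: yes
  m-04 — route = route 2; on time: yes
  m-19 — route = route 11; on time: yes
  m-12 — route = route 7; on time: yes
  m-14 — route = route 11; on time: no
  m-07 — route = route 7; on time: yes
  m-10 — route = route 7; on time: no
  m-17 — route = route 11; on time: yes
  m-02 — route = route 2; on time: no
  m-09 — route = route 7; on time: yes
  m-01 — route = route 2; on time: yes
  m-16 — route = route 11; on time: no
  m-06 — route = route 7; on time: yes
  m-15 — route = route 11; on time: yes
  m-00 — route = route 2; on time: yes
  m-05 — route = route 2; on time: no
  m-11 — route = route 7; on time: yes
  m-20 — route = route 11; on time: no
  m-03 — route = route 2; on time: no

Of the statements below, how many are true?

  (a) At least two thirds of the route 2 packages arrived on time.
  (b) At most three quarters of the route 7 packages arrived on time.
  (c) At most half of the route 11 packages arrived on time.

0

(a) route 2: |A| = 6, |A ∩ B| = 3; needs |A ∩ B| / |A| ≥ 2/3 — false.
(b) route 7: |A| = 8, |A ∩ B| = 7; needs |A ∩ B| / |A| ≤ 3/4 — false.
(c) route 11: |A| = 7, |A ∩ B| = 4; needs |A ∩ B| ≤ |A ∖ B| — false.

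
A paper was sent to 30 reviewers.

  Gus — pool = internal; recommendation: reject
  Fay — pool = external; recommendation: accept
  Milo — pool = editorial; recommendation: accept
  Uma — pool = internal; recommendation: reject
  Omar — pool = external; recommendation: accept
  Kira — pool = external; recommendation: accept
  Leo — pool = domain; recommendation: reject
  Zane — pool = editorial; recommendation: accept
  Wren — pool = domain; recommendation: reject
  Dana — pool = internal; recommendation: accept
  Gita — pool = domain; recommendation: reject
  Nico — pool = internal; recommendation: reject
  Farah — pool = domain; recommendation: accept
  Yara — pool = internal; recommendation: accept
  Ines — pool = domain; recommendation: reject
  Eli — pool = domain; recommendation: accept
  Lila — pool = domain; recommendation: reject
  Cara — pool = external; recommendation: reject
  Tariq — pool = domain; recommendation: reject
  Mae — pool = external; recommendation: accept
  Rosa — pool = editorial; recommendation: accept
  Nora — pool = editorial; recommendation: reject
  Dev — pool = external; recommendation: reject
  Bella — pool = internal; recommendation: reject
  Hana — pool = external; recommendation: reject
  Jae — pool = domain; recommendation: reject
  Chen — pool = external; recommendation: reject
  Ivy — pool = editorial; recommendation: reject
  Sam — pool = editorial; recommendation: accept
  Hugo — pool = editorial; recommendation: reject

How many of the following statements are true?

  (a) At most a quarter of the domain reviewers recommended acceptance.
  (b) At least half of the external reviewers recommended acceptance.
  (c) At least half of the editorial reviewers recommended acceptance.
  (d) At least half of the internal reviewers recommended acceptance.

(a) domain: |A| = 9, |A ∩ B| = 2; needs |A ∩ B| / |A| ≤ 1/4 — true.
(b) external: |A| = 8, |A ∩ B| = 4; needs |A ∩ B| ≥ |A ∖ B| — true.
(c) editorial: |A| = 7, |A ∩ B| = 4; needs |A ∩ B| ≥ |A ∖ B| — true.
(d) internal: |A| = 6, |A ∩ B| = 2; needs |A ∩ B| ≥ |A ∖ B| — false.

3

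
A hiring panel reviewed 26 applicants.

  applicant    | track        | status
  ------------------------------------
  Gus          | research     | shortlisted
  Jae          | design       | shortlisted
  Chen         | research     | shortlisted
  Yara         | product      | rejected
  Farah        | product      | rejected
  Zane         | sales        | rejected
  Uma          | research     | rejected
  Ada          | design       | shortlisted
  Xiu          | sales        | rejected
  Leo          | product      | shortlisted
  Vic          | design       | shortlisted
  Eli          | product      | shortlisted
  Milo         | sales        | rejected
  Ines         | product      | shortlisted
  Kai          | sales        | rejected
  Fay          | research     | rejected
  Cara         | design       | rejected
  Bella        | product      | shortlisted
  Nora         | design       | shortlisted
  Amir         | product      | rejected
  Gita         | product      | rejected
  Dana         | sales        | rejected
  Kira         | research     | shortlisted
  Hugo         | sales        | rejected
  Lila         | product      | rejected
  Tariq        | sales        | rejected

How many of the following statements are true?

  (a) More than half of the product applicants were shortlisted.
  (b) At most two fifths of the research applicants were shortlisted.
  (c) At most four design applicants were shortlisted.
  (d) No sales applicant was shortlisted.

2

(a) product: |A| = 9, |A ∩ B| = 4; needs |A ∩ B| > |A ∖ B| — false.
(b) research: |A| = 5, |A ∩ B| = 3; needs |A ∩ B| / |A| ≤ 2/5 — false.
(c) design: |A| = 5, |A ∩ B| = 4; needs |A ∩ B| ≤ 4 — true.
(d) sales: |A| = 7, |A ∩ B| = 0; needs A ∩ B = ∅ (|A ∩ B| = 0) — true.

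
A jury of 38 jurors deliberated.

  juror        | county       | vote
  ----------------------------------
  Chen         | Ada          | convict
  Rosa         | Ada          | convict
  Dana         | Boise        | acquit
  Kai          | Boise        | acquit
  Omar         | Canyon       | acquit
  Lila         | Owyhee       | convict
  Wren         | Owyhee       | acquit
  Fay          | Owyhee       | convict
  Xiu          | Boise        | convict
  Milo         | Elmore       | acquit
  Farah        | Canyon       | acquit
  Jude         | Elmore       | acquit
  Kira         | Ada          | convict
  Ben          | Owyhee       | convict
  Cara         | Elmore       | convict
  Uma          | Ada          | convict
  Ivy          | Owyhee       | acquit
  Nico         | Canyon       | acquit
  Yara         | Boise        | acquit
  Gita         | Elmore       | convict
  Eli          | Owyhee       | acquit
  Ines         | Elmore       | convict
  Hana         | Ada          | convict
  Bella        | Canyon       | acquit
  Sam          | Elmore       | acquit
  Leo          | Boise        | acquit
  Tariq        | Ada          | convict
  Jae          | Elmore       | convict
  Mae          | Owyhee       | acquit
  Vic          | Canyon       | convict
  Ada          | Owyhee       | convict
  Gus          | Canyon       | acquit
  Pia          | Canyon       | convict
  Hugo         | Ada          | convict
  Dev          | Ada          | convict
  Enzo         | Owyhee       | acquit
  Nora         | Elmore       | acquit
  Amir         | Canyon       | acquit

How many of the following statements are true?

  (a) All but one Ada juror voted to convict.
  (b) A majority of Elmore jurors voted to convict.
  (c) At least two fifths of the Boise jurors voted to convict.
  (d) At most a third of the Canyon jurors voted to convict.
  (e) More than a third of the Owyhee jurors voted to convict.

2

(a) Ada: |A| = 8, |A ∩ B| = 8; needs |A ∖ B| = 1 — false.
(b) Elmore: |A| = 8, |A ∩ B| = 4; needs |A ∩ B| > |A ∖ B| — false.
(c) Boise: |A| = 5, |A ∩ B| = 1; needs |A ∩ B| / |A| ≥ 2/5 — false.
(d) Canyon: |A| = 8, |A ∩ B| = 2; needs |A ∩ B| / |A| ≤ 1/3 — true.
(e) Owyhee: |A| = 9, |A ∩ B| = 4; needs |A ∩ B| / |A| > 1/3 — true.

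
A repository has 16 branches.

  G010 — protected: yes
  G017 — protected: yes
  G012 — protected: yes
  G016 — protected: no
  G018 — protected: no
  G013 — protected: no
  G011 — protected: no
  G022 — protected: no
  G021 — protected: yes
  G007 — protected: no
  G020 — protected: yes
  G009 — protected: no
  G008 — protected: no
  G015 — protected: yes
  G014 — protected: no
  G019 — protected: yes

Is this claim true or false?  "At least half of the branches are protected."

False

Truth condition: |A ∩ B| ≥ |A ∖ B|.
|A| = 16, |A ∩ B| = 7, |A ∖ B| = 9.
7 < 9, so the statement is false.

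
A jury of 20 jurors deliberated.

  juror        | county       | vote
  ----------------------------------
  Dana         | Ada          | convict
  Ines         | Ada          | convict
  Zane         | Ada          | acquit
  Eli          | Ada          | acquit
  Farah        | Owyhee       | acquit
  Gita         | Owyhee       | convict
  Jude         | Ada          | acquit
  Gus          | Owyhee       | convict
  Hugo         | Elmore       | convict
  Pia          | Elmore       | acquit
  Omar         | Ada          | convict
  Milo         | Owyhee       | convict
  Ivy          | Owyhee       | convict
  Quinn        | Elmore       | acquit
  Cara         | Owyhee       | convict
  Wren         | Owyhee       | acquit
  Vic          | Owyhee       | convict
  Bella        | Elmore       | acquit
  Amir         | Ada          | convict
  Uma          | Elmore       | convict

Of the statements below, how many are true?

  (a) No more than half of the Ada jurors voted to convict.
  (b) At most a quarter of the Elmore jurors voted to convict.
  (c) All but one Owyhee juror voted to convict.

0

(a) Ada: |A| = 7, |A ∩ B| = 4; needs |A ∩ B| ≤ |A ∖ B| — false.
(b) Elmore: |A| = 5, |A ∩ B| = 2; needs |A ∩ B| / |A| ≤ 1/4 — false.
(c) Owyhee: |A| = 8, |A ∩ B| = 6; needs |A ∖ B| = 1 — false.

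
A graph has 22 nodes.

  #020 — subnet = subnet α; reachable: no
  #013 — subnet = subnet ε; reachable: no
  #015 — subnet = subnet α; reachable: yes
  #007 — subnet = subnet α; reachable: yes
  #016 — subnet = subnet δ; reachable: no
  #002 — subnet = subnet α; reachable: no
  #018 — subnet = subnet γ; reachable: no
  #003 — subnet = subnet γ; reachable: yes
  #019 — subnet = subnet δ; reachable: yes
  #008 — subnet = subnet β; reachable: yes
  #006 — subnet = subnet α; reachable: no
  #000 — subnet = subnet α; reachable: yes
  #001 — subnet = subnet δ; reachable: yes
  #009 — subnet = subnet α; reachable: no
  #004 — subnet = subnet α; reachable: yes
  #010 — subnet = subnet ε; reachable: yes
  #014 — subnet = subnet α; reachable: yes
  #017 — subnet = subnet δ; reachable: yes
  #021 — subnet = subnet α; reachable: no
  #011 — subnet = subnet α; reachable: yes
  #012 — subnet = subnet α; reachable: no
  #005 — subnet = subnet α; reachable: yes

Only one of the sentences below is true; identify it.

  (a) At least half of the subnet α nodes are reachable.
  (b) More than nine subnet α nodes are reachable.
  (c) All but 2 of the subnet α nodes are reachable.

|A| = 13, |A ∩ B| = 7, |A ∖ B| = 6.
(a) requires |A ∩ B| ≥ |A ∖ B|: true.
(b) requires |A ∩ B| > 9: false.
(c) requires |A ∖ B| = 2: false.

(a)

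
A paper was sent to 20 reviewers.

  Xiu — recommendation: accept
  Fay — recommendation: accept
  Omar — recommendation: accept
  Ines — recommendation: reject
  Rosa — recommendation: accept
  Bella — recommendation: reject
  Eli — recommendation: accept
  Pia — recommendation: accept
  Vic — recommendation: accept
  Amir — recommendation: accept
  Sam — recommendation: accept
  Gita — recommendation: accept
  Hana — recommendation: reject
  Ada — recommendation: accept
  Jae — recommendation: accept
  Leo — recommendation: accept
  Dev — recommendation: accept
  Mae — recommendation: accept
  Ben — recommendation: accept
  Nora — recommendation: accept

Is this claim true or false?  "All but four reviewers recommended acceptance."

False

Truth condition: |A ∖ B| = 4.
|A| = 20, |A ∩ B| = 17, |A ∖ B| = 3.
|A ∖ B| = 3, so the statement is false.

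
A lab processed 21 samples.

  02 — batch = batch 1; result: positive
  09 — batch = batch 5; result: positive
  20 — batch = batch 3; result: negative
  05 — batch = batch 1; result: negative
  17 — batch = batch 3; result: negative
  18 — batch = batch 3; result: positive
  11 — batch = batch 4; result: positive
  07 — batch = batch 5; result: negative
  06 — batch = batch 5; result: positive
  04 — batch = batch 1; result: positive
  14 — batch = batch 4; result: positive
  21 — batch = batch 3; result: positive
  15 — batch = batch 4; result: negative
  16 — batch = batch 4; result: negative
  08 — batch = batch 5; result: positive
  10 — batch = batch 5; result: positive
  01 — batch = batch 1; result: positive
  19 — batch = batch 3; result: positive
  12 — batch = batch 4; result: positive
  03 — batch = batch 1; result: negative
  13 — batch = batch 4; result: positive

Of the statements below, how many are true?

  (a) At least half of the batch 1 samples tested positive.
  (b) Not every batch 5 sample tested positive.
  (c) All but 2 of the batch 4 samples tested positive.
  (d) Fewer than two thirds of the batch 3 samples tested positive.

4

(a) batch 1: |A| = 5, |A ∩ B| = 3; needs |A ∩ B| ≥ |A ∖ B| — true.
(b) batch 5: |A| = 5, |A ∩ B| = 4; needs A ⊄ B (|A ∖ B| ≥ 1) — true.
(c) batch 4: |A| = 6, |A ∩ B| = 4; needs |A ∖ B| = 2 — true.
(d) batch 3: |A| = 5, |A ∩ B| = 3; needs |A ∩ B| / |A| < 2/3 — true.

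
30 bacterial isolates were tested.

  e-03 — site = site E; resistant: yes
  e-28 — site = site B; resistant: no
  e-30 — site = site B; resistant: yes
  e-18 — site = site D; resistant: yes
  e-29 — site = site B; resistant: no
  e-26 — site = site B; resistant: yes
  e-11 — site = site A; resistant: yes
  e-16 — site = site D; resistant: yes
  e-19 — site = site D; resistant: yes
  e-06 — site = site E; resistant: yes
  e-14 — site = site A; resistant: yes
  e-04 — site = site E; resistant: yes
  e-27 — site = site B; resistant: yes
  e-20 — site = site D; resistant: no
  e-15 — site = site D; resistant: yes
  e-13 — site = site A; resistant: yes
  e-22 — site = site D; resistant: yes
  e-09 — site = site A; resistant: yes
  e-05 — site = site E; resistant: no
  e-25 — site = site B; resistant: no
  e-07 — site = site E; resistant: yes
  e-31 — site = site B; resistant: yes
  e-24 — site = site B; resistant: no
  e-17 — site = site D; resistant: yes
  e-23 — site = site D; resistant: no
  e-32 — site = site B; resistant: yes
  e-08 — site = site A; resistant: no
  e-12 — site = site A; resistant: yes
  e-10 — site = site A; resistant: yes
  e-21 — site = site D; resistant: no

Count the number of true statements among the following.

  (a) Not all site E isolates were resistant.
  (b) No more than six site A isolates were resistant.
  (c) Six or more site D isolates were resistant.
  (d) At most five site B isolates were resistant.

4

(a) site E: |A| = 5, |A ∩ B| = 4; needs A ⊄ B (|A ∖ B| ≥ 1) — true.
(b) site A: |A| = 7, |A ∩ B| = 6; needs |A ∩ B| ≤ 6 — true.
(c) site D: |A| = 9, |A ∩ B| = 6; needs |A ∩ B| ≥ 6 — true.
(d) site B: |A| = 9, |A ∩ B| = 5; needs |A ∩ B| ≤ 5 — true.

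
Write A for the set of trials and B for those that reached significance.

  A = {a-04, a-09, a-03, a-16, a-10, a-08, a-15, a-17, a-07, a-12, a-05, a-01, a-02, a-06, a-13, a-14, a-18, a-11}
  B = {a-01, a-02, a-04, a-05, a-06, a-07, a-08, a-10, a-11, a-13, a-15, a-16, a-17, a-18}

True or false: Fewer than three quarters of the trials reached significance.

False

The determiner here denotes the relation: |A ∩ B| / |A| < 3/4.
|A| = 18, |A ∩ B| = 14, |A ∖ B| = 4.
|A ∩ B|/|A| = 14/18, so the statement is false.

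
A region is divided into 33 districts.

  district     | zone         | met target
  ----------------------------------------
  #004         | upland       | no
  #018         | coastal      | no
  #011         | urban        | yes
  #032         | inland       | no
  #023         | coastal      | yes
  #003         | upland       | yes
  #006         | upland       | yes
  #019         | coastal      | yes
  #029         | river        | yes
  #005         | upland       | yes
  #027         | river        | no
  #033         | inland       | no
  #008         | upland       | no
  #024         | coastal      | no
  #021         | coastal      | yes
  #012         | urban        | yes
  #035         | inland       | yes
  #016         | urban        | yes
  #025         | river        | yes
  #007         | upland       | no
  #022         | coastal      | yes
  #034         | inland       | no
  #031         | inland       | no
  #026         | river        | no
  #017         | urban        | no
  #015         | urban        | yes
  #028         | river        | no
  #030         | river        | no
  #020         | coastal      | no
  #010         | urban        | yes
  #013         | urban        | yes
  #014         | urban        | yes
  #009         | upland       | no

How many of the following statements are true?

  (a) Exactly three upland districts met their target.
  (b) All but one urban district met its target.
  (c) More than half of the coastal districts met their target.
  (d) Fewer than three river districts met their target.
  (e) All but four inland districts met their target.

(a) upland: |A| = 7, |A ∩ B| = 3; needs |A ∩ B| = 3 — true.
(b) urban: |A| = 8, |A ∩ B| = 7; needs |A ∖ B| = 1 — true.
(c) coastal: |A| = 7, |A ∩ B| = 4; needs |A ∩ B| > |A ∖ B| — true.
(d) river: |A| = 6, |A ∩ B| = 2; needs |A ∩ B| < 3 — true.
(e) inland: |A| = 5, |A ∩ B| = 1; needs |A ∖ B| = 4 — true.

5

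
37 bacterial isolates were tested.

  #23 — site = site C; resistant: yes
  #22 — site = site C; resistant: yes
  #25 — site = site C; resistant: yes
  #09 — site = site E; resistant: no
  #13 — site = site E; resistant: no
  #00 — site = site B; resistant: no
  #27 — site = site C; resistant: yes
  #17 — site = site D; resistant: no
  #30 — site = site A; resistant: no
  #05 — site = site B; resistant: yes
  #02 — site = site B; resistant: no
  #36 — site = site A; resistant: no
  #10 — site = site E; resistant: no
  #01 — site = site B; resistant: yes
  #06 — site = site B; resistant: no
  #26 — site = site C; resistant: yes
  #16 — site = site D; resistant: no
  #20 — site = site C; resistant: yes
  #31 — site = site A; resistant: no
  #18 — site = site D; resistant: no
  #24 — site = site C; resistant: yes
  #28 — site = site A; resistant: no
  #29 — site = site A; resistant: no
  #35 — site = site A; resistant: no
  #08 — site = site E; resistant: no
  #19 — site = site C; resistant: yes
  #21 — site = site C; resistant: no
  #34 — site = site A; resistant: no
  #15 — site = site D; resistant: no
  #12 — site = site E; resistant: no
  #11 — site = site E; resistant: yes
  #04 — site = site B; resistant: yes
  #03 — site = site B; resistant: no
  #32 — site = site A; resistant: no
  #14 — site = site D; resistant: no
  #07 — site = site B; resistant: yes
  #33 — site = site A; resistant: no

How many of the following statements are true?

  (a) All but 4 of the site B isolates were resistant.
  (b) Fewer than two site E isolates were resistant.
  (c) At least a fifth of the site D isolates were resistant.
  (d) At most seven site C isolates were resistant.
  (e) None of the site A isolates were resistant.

3

(a) site B: |A| = 8, |A ∩ B| = 4; needs |A ∖ B| = 4 — true.
(b) site E: |A| = 6, |A ∩ B| = 1; needs |A ∩ B| < 2 — true.
(c) site D: |A| = 5, |A ∩ B| = 0; needs |A ∩ B| / |A| ≥ 1/5 — false.
(d) site C: |A| = 9, |A ∩ B| = 8; needs |A ∩ B| ≤ 7 — false.
(e) site A: |A| = 9, |A ∩ B| = 0; needs A ∩ B = ∅ (|A ∩ B| = 0) — true.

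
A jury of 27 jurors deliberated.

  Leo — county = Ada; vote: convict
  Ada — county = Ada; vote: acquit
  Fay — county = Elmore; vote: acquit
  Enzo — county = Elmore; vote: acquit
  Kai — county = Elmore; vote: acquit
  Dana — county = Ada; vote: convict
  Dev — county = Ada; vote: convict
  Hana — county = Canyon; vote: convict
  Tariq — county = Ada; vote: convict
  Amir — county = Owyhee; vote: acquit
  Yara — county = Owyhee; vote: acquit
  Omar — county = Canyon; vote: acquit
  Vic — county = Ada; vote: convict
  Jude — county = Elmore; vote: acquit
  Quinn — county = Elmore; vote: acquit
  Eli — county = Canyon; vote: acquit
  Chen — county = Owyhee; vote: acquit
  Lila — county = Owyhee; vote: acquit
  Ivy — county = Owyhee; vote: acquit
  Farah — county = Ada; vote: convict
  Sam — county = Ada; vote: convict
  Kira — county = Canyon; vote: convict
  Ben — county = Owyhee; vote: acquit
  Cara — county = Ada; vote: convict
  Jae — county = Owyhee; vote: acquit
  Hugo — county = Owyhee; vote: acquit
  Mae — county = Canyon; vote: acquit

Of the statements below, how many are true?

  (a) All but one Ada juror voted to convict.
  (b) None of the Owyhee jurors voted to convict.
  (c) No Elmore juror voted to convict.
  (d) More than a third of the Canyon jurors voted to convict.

(a) Ada: |A| = 9, |A ∩ B| = 8; needs |A ∖ B| = 1 — true.
(b) Owyhee: |A| = 8, |A ∩ B| = 0; needs A ∩ B = ∅ (|A ∩ B| = 0) — true.
(c) Elmore: |A| = 5, |A ∩ B| = 0; needs A ∩ B = ∅ (|A ∩ B| = 0) — true.
(d) Canyon: |A| = 5, |A ∩ B| = 2; needs |A ∩ B| / |A| > 1/3 — true.

4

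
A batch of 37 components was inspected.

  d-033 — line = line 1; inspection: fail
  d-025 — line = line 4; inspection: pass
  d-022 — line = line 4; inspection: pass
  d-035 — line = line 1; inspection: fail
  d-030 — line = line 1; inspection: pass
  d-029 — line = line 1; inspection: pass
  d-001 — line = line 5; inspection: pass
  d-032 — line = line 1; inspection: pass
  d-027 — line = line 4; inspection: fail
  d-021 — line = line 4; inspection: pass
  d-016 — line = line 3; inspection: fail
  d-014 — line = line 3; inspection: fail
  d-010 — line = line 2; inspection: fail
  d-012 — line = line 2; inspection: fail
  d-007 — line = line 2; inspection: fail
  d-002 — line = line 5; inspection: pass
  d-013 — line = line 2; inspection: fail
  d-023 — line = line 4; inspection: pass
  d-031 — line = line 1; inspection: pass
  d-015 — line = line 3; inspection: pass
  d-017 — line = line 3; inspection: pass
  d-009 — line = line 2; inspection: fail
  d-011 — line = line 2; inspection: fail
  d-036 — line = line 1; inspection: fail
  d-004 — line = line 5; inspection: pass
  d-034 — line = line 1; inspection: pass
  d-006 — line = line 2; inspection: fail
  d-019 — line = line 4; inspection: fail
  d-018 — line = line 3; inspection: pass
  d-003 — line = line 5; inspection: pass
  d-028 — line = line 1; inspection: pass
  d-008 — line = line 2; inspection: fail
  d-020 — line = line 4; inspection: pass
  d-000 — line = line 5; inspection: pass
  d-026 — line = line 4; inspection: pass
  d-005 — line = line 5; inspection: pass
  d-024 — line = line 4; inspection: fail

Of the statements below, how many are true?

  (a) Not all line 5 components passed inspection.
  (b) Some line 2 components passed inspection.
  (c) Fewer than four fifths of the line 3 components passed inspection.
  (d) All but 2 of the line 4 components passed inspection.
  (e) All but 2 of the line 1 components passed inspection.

1

(a) line 5: |A| = 6, |A ∩ B| = 6; needs A ⊄ B (|A ∖ B| ≥ 1) — false.
(b) line 2: |A| = 8, |A ∩ B| = 0; needs A ∩ B ≠ ∅ (|A ∩ B| ≥ 1) — false.
(c) line 3: |A| = 5, |A ∩ B| = 3; needs |A ∩ B| / |A| < 4/5 — true.
(d) line 4: |A| = 9, |A ∩ B| = 6; needs |A ∖ B| = 2 — false.
(e) line 1: |A| = 9, |A ∩ B| = 6; needs |A ∖ B| = 2 — false.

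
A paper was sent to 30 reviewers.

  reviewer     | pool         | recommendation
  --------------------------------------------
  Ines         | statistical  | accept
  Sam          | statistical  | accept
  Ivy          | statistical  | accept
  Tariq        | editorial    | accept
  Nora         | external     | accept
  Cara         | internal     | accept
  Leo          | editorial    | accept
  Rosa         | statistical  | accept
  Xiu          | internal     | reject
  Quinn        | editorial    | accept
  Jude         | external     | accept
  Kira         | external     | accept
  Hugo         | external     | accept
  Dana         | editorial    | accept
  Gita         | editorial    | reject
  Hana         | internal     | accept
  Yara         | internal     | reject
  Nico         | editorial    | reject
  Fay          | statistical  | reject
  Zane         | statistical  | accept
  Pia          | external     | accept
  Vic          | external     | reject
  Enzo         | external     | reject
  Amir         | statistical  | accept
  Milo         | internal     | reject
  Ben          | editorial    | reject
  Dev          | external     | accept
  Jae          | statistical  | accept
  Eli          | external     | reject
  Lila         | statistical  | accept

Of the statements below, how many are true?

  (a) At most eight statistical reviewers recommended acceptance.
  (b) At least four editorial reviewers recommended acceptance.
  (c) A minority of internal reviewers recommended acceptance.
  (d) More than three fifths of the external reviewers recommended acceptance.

(a) statistical: |A| = 9, |A ∩ B| = 8; needs |A ∩ B| ≤ 8 — true.
(b) editorial: |A| = 7, |A ∩ B| = 4; needs |A ∩ B| ≥ 4 — true.
(c) internal: |A| = 5, |A ∩ B| = 2; needs |A ∩ B| < |A ∖ B| — true.
(d) external: |A| = 9, |A ∩ B| = 6; needs |A ∩ B| / |A| > 3/5 — true.

4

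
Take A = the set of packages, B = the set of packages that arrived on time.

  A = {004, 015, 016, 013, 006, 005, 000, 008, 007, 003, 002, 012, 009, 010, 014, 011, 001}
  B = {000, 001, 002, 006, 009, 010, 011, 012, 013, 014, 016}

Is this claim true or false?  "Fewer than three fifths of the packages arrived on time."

'Fewer than three fifths of the packages arrived on time' holds iff |A ∩ B| / |A| < 3/5.
|A| = 17, |A ∩ B| = 11, |A ∖ B| = 6.
|A ∩ B|/|A| = 11/17, so the statement is false.

False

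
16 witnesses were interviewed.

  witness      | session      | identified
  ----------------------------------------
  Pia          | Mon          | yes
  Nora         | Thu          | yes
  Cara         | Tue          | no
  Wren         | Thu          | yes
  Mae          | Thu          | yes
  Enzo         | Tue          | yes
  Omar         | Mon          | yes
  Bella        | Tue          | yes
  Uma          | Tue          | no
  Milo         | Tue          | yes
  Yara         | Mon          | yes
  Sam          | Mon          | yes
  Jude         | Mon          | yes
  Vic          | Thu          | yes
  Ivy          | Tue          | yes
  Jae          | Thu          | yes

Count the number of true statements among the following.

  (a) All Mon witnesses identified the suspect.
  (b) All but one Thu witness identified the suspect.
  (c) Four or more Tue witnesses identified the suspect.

2

(a) Mon: |A| = 5, |A ∩ B| = 5; needs A ⊆ B, i.e. every element of A is in B (|A ∖ B| = 0) — true.
(b) Thu: |A| = 5, |A ∩ B| = 5; needs |A ∖ B| = 1 — false.
(c) Tue: |A| = 6, |A ∩ B| = 4; needs |A ∩ B| ≥ 4 — true.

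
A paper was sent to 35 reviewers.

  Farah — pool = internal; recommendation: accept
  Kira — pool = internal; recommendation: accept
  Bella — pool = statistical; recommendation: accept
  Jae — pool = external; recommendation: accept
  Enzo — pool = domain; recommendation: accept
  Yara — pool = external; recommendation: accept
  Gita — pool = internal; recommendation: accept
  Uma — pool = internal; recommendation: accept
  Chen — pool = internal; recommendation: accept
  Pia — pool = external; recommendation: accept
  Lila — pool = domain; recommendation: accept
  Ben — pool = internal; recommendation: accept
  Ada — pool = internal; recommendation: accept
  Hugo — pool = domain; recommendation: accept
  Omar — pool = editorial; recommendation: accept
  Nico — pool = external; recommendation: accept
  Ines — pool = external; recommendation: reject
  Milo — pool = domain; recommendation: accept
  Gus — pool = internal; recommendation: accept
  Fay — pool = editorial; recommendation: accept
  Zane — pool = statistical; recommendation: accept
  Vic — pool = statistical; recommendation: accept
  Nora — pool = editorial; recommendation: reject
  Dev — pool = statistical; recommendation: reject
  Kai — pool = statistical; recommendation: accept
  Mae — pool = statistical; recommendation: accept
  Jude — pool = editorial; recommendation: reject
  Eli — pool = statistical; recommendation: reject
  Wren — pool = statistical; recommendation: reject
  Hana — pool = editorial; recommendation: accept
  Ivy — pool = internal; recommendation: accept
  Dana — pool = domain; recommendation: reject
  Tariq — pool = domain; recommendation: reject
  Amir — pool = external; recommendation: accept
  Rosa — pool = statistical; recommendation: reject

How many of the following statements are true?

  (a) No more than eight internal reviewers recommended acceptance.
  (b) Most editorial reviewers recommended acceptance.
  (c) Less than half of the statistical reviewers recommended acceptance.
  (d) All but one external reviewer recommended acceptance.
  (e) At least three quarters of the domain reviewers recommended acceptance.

(a) internal: |A| = 9, |A ∩ B| = 9; needs |A ∩ B| ≤ 8 — false.
(b) editorial: |A| = 5, |A ∩ B| = 3; needs |A ∩ B| > |A ∖ B| — true.
(c) statistical: |A| = 9, |A ∩ B| = 5; needs |A ∩ B| < |A ∖ B| — false.
(d) external: |A| = 6, |A ∩ B| = 5; needs |A ∖ B| = 1 — true.
(e) domain: |A| = 6, |A ∩ B| = 4; needs |A ∩ B| / |A| ≥ 3/4 — false.

2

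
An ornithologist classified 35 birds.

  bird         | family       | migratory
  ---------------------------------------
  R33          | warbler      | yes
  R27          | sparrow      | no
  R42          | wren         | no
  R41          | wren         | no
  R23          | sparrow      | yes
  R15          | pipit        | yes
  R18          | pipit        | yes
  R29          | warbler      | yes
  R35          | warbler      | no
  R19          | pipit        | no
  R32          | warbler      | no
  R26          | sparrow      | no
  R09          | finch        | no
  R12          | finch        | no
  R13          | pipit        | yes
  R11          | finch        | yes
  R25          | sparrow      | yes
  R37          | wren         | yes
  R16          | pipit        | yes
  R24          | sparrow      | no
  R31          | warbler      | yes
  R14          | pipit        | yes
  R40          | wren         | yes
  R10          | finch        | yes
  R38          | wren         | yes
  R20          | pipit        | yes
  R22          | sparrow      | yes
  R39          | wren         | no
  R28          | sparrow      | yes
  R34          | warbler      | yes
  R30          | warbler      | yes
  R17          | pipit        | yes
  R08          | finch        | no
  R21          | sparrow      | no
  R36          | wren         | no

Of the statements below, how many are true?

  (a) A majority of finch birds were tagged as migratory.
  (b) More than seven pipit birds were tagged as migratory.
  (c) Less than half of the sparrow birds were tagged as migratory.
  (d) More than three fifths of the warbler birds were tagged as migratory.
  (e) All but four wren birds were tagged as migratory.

(a) finch: |A| = 5, |A ∩ B| = 2; needs |A ∩ B| > |A ∖ B| — false.
(b) pipit: |A| = 8, |A ∩ B| = 7; needs |A ∩ B| > 7 — false.
(c) sparrow: |A| = 8, |A ∩ B| = 4; needs |A ∩ B| < |A ∖ B| — false.
(d) warbler: |A| = 7, |A ∩ B| = 5; needs |A ∩ B| / |A| > 3/5 — true.
(e) wren: |A| = 7, |A ∩ B| = 3; needs |A ∖ B| = 4 — true.

2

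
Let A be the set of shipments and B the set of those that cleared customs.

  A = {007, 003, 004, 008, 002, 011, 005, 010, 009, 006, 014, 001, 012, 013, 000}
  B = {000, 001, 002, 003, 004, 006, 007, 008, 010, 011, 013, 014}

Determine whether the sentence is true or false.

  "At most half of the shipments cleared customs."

The determiner here denotes the relation: |A ∩ B| ≤ |A ∖ B|.
|A| = 15, |A ∩ B| = 12, |A ∖ B| = 3.
12 > 3, so the statement is false.

False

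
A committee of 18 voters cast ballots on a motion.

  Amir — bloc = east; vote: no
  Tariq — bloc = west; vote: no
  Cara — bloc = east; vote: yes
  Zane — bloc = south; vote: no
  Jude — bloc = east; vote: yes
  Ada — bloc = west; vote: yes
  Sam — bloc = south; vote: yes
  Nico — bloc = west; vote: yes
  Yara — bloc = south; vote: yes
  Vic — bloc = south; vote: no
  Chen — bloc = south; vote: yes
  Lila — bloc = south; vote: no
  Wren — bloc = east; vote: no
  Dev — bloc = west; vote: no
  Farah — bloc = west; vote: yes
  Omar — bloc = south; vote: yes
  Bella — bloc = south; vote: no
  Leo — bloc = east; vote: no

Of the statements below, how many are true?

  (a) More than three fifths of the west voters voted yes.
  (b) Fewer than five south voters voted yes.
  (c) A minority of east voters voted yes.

2

(a) west: |A| = 5, |A ∩ B| = 3; needs |A ∩ B| / |A| > 3/5 — false.
(b) south: |A| = 8, |A ∩ B| = 4; needs |A ∩ B| < 5 — true.
(c) east: |A| = 5, |A ∩ B| = 2; needs |A ∩ B| < |A ∖ B| — true.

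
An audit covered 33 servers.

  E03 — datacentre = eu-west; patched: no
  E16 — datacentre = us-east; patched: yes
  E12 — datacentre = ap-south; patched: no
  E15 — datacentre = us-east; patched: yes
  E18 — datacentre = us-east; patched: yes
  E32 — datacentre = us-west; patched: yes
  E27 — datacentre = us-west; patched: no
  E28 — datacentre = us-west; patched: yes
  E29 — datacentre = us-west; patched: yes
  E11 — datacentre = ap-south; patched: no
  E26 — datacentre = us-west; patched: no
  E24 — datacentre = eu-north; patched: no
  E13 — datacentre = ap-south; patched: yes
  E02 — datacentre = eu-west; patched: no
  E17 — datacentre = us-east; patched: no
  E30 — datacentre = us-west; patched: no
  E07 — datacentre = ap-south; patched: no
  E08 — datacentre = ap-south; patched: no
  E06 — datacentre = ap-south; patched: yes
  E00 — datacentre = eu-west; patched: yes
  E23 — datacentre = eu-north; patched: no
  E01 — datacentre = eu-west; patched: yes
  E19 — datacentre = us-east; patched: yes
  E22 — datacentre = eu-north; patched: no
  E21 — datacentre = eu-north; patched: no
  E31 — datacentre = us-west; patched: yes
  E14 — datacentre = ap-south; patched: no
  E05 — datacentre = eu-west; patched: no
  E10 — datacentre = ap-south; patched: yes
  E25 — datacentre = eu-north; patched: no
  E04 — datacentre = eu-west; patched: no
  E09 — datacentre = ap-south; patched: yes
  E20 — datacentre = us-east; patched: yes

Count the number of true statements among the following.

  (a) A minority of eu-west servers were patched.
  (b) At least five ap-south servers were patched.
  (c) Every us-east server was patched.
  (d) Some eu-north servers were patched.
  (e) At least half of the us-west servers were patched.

2

(a) eu-west: |A| = 6, |A ∩ B| = 2; needs |A ∩ B| < |A ∖ B| — true.
(b) ap-south: |A| = 9, |A ∩ B| = 4; needs |A ∩ B| ≥ 5 — false.
(c) us-east: |A| = 6, |A ∩ B| = 5; needs A ⊆ B, i.e. every element of A is in B (|A ∖ B| = 0) — false.
(d) eu-north: |A| = 5, |A ∩ B| = 0; needs A ∩ B ≠ ∅ (|A ∩ B| ≥ 1) — false.
(e) us-west: |A| = 7, |A ∩ B| = 4; needs |A ∩ B| ≥ |A ∖ B| — true.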